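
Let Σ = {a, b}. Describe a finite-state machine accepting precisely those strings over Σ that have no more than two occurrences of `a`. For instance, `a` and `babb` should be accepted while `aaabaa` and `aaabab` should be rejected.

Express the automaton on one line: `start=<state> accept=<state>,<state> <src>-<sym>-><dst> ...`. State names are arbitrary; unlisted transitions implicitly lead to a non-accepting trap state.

start=s0 accept=s0,s1,s2 s0-a->s1 s0-b->s0 s1-a->s2 s1-b->s1 s2-a->s3 s2-b->s2 s3-a->s3 s3-b->s3

Count `a`s, saturating at 3: states s0 through s2 mean 0 through 2 `a`s seen; s3 means more than 2. Each `a` increments (capped at s3); other symbols loop. Accept from {s0, s1, s2}.
A 4-state machine:
        a   b  
>* s0   s1  s0 
 * s1   s2  s1 
 * s2   s3  s2 
   s3   s3  s3 
(> = start, * = accepting)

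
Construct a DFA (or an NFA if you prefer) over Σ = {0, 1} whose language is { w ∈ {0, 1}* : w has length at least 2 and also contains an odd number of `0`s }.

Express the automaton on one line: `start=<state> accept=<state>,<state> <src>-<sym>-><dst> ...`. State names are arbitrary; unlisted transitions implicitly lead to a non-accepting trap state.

Handle the two conditions separately and then intersect. The first has 4 states tracking the input length, saturating at 3; the second has 2 states tracking the count of `0`s modulo 2. A product state is a pair (one from each), accepting exactly when both do. Equivalent product states are then merged.
With 4 states:
        0   1  
>  S0   S1  S2 
   S1   S2  S3 
   S2   S3  S2 
 * S3   S2  S3 
(> = start, * = accepting)

start=S0 accept=S3 S0-0->S1 S0-1->S2 S1-0->S2 S1-1->S3 S2-0->S3 S2-1->S2 S3-0->S2 S3-1->S3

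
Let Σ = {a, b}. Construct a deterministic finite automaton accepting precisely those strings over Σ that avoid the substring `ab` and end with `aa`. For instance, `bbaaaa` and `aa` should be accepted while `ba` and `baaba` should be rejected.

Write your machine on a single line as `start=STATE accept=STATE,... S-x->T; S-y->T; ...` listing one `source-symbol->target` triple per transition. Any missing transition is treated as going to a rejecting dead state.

Handle the two conditions separately and then intersect. The first has 3 states tracking partial matches of the forbidden pattern `ab`; the second has 3 states tracking how much of the suffix `aa` has currently been matched. A product state is a pair (one from each), accepting exactly when both do.
A 6-state machine:
        a   b  
>  S0   S1  S0 
   S1   S2  S3 
 * S2   S2  S3 
   S3   S4  S3 
   S4   S5  S3 
   S5   S5  S3 
(> = start, * = accepting)

start=S0; accept=S2; S0-a->S1; S0-b->S0; S1-a->S2; S1-b->S3; S2-a->S2; S2-b->S3; S3-a->S4; S3-b->S3; S4-a->S5; S4-b->S3; S5-a->S5; S5-b->S3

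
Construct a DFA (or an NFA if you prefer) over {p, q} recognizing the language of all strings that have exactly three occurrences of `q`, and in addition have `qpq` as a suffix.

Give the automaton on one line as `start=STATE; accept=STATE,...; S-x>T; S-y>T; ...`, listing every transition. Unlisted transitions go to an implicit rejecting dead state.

start=A; accept=F; A-p>A; A-q>B; B-p>B; B-q>C; C-p>D; C-q>E; D-p>E; D-q>F; E-p>E; E-q>E; F-p>E; F-q>E

Build one automaton per condition and run them in lockstep. One (5 states) tracks the count of `q`s, saturating at 4; the other (4 states) tracks how much of the suffix `qpq` has currently been matched. Each combined state is a pair, one component from each; accept when both components accept. After merging equivalent states the machine shrinks.
       p  q 
>  A   A  B 
   B   B  C 
   C   D  E 
   D   E  F 
   E   E  E 
 * F   E  E 
(> = start, * = accepting)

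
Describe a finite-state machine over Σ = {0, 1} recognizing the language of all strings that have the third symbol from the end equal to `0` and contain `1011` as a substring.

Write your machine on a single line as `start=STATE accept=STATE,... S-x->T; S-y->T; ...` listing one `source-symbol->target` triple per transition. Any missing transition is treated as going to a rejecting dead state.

start=A; accept=E,J,K,L; A-0->A; A-1->B; B-0->C; B-1->B; C-0->A; C-1->D; D-0->C; D-1->E; E-0->F; E-1->G; F-0->H; F-1->I; G-0->F; G-1->G; H-0->J; H-1->K; I-0->L; I-1->E; J-0->J; J-1->K; K-0->L; K-1->E; L-0->H; L-1->I

Handle the two conditions separately and then intersect. The first has 15 states tracking the last 3 symbols read; the second has 5 states tracking whether and how much of `1011` has been seen. A product state is a pair (one from each), accepting exactly when both do. Equivalent product states are then merged.
       0  1 
>  A   A  B 
   B   C  B 
   C   A  D 
   D   C  E 
 * E   F  G 
   F   H  I 
   G   F  G 
   H   J  K 
   I   L  E 
 * J   J  K 
 * K   L  E 
 * L   H  I 
(> = start, * = accepting)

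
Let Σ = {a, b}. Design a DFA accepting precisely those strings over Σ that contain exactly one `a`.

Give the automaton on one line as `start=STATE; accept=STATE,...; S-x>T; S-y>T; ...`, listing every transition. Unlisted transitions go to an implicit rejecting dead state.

Only the number of `a`s matters, and only up to 2. Make a chain q0 → q1 → q2 advanced by each `a` (with q2 absorbing); every other symbol self-loops. The accepting set is {q1}.
        a   b  
>  q0   q1  q0 
 * q1   q2  q1 
   q2   q2  q2 
(> = start, * = accepting)

start=q0; accept=q1; q0-a>q1; q0-b>q0; q1-a>q2; q1-b>q1; q2-a>q2; q2-b>q2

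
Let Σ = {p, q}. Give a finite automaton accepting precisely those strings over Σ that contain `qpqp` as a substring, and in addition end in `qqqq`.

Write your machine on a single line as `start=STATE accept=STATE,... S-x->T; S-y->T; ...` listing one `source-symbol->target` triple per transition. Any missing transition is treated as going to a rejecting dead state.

start=A; accept=L; A-p->A; A-q->B; B-p->C; B-q->D; C-p->A; C-q->E; D-p->C; D-q->F; E-p->G; E-q->D; F-p->C; F-q->H; G-p->G; G-q->I; H-p->C; H-q->H; I-p->G; I-q->J; J-p->G; J-q->K; K-p->G; K-q->L; L-p->G; L-q->L

Handle the two conditions separately and then intersect. The first has 5 states tracking whether and how much of `qpqp` has been seen; the second has 5 states tracking how much of the suffix `qqqq` has currently been matched. A product state is a pair (one from each), accepting exactly when both do.
       p  q 
>  A   A  B 
   B   C  D 
   C   A  E 
   D   C  F 
   E   G  D 
   F   C  H 
   G   G  I 
   H   C  H 
   I   G  J 
   J   G  K 
   K   G  L 
 * L   G  L 
(> = start, * = accepting)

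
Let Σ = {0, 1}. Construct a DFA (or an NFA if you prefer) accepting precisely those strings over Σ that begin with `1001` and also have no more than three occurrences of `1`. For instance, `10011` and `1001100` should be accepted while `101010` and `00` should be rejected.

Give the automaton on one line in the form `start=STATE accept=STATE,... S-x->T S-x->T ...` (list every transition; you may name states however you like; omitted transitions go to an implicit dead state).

start=q0 accept=q8,q10 q0-0->q1 q0-1->q2 q1-0->q1 q1-1->q3 q2-0->q4 q2-1->q5 q3-0->q3 q3-1->q5 q4-0->q6 q4-1->q5 q5-0->q5 q5-1->q7 q6-0->q3 q6-1->q8 q7-0->q7 q7-1->q9 q8-0->q8 q8-1->q10 q9-0->q9 q9-1->q9 q10-0->q10 q10-1->q11 q11-0->q11 q11-1->q11

Run two small machines in parallel and take their product. One (6 states) tracks whether the input so far still matches the prefix `1001`; the other (5 states) tracks the count of `1`s, saturating at 4. Each combined state is a pair, one component from each; accept when both components accept.
          0    1  
>  q0     q1   q2 
   q1     q1   q3 
   q2     q4   q5 
   q3     q3   q5 
   q4     q6   q5 
   q5     q5   q7 
   q6     q3   q8 
   q7     q7   q9 
 * q8     q8  q10 
   q9     q9   q9 
 * q10   q10  q11 
   q11   q11  q11 
(> = start, * = accepting)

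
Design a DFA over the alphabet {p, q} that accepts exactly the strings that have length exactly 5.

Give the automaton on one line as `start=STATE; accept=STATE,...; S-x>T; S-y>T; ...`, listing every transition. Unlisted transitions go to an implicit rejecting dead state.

start=S0; accept=S5; S0-p>S1; S0-q>S1; S1-p>S2; S1-q>S2; S2-p>S3; S2-q>S3; S3-p>S4; S3-q>S4; S4-p>S5; S4-q>S5; S5-p>S6; S5-q>S6; S6-p>S6; S6-q>S6

Count input length up to 6: every symbol moves from S0 toward S6, which means 'more than 5' and absorbs. Accept from {S5}.
A 7-state machine:
        p   q  
>  S0   S1  S1 
   S1   S2  S2 
   S2   S3  S3 
   S3   S4  S4 
   S4   S5  S5 
 * S5   S6  S6 
   S6   S6  S6 
(> = start, * = accepting)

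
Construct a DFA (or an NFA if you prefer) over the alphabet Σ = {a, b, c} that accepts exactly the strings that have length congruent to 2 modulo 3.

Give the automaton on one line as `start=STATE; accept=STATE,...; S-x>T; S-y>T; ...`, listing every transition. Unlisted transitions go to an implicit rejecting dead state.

Only the length mod 3 matters, so use a 3-cycle: from any state, every input symbol moves to the next state, wrapping q2 back to q0. Mark q2 accepting.
With 3 states:
        a   b   c  
>  q0   q1  q1  q1 
   q1   q2  q2  q2 
 * q2   q0  q0  q0 
(> = start, * = accepting)

start=q0; accept=q2; q0-a>q1; q0-b>q1; q0-c>q1; q1-a>q2; q1-b>q2; q1-c>q2; q2-a>q0; q2-b>q0; q2-c>q0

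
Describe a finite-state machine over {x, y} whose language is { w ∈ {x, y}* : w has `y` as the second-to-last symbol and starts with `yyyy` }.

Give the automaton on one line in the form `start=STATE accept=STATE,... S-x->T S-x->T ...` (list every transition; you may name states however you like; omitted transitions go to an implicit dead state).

start=A accept=J,K A-x->B A-y->C B-x->D B-y->E C-x->F C-y->G D-x->D D-y->E E-x->F E-y->H F-x->D F-y->E G-x->F G-y->I H-x->F H-y->H I-x->F I-y->J J-x->K J-y->J K-x->L K-y->M L-x->L L-y->M M-x->K M-y->J

Run two small machines in parallel and take their product. One (7 states) tracks the last 2 symbols read; the other (6 states) tracks whether the input so far still matches the prefix `yyyy`. Each combined state is a pair, one component from each; accept when both components accept.
       x  y 
>  A   B  C 
   B   D  E 
   C   F  G 
   D   D  E 
   E   F  H 
   F   D  E 
   G   F  I 
   H   F  H 
   I   F  J 
 * J   K  J 
 * K   L  M 
   L   L  M 
   M   K  J 
(> = start, * = accepting)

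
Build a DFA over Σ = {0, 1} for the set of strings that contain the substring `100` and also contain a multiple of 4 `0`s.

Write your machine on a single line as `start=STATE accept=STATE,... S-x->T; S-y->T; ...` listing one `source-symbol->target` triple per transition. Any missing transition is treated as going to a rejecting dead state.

start=A; accept=O; A-0->B; A-1->C; B-0->D; B-1->E; C-0->F; C-1->C; D-0->G; D-1->H; E-0->I; E-1->E; F-0->J; F-1->E; G-0->A; G-1->K; H-0->L; H-1->H; I-0->M; I-1->H; J-0->M; J-1->J; K-0->N; K-1->K; L-0->O; L-1->K; M-0->O; M-1->M; N-0->P; N-1->C; O-0->P; O-1->O; P-0->J; P-1->P

Run two small machines in parallel and take their product. The first has 4 states tracking whether and how much of `100` has been seen; the second has 4 states tracking the count of `0`s modulo 4. A product state is a pair (one from each), accepting exactly when both do.
A 16-state machine:
       0  1 
>  A   B  C 
   B   D  E 
   C   F  C 
   D   G  H 
   E   I  E 
   F   J  E 
   G   A  K 
   H   L  H 
   I   M  H 
   J   M  J 
   K   N  K 
   L   O  K 
   M   O  M 
   N   P  C 
 * O   P  O 
   P   J  P 
(> = start, * = accepting)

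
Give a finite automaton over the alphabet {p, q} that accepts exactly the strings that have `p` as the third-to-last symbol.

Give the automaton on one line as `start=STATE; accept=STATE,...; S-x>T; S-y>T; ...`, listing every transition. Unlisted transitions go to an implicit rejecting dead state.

A DFA must remember the last 3 symbols (since which symbol is third-to-last isn't known until the input ends). Use one state per possible window of the last ≤3 symbols; accept from those whose window starts with `p`.
          p    q  
>  s0     s1   s2 
   s1     s3   s4 
   s2     s5   s6 
   s3     s7   s8 
   s4     s9  s10 
   s5    s11  s12 
   s6    s13  s14 
 * s7     s7   s8 
 * s8     s9  s10 
 * s9    s11  s12 
 * s10   s13  s14 
   s11    s7   s8 
   s12    s9  s10 
   s13   s11  s12 
   s14   s13  s14 
(> = start, * = accepting)

start=s0; accept=s7,s8,s9,s10; s0-p>s1; s0-q>s2; s1-p>s3; s1-q>s4; s2-p>s5; s2-q>s6; s3-p>s7; s3-q>s8; s4-p>s9; s4-q>s10; s5-p>s11; s5-q>s12; s6-p>s13; s6-q>s14; s7-p>s7; s7-q>s8; s8-p>s9; s8-q>s10; s9-p>s11; s9-q>s12; s10-p>s13; s10-q>s14; s11-p>s7; s11-q>s8; s12-p>s9; s12-q>s10; s13-p>s11; s13-q>s12; s14-p>s13; s14-q>s14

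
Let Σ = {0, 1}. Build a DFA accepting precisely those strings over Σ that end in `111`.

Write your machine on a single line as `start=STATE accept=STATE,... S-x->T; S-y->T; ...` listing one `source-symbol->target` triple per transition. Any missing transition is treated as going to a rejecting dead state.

start=q0; accept=q3; q0-0->q0; q0-1->q1; q1-0->q0; q1-1->q2; q2-0->q0; q2-1->q3; q3-0->q0; q3-1->q3

Remember how much of `111` the current input suffix matches. State q0 means no match yet; q1 means the last symbol is `1`; q2 means the last 2 symbols are `11`; q3 means the last 3 symbols are `111`. Only q3 accepts. On a mismatch, fall back to the longest proper suffix that is still a prefix of `111`.
4 states suffice.
        0   1  
>  q0   q0  q1 
   q1   q0  q2 
   q2   q0  q3 
 * q3   q0  q3 
(> = start, * = accepting)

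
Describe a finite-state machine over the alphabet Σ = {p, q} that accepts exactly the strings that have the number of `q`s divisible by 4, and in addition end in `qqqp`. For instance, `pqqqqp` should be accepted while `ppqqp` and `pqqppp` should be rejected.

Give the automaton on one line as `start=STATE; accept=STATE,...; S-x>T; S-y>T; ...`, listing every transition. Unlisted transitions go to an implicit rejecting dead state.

start=s0; accept=s14; s0-p>s0; s0-q>s1; s1-p>s2; s1-q>s3; s2-p>s2; s2-q>s4; s3-p>s5; s3-q>s6; s4-p>s5; s4-q>s7; s5-p>s5; s5-q>s8; s6-p>s9; s6-q>s10; s7-p>s11; s7-q>s10; s8-p>s11; s8-q>s12; s9-p>s11; s9-q>s13; s10-p>s14; s10-q>s15; s11-p>s11; s11-q>s13; s12-p>s0; s12-q>s15; s13-p>s0; s13-q>s16; s14-p>s0; s14-q>s1; s15-p>s17; s15-q>s18; s16-p>s2; s16-q>s18; s17-p>s2; s17-q>s4; s18-p>s19; s18-q>s6; s19-p>s5; s19-q>s8

Build one automaton per condition and run them in lockstep. The first has 4 states tracking the count of `q`s modulo 4; the second has 5 states tracking how much of the suffix `qqqp` has currently been matched. A product state is a pair (one from each), accepting exactly when both do.
A 20-state machine:
          p    q  
>  s0     s0   s1 
   s1     s2   s3 
   s2     s2   s4 
   s3     s5   s6 
   s4     s5   s7 
   s5     s5   s8 
   s6     s9  s10 
   s7    s11  s10 
   s8    s11  s12 
   s9    s11  s13 
   s10   s14  s15 
   s11   s11  s13 
   s12    s0  s15 
   s13    s0  s16 
 * s14    s0   s1 
   s15   s17  s18 
   s16    s2  s18 
   s17    s2   s4 
   s18   s19   s6 
   s19    s5   s8 
(> = start, * = accepting)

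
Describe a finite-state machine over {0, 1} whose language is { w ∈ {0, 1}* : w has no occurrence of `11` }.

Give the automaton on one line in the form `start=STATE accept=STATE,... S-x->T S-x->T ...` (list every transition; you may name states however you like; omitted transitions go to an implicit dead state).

start=A accept=A,B A-0->A A-1->B B-0->A B-1->C C-0->C C-1->C

This is the complement of 'contains `11`'. Use the same substring-matching states — A through C holding how much of `11` has just been matched — but flip the accepting set: everything except the trap C accepts.
With 3 states:
       0  1 
>* A   A  B 
 * B   A  C 
   C   C  C 
(> = start, * = accepting)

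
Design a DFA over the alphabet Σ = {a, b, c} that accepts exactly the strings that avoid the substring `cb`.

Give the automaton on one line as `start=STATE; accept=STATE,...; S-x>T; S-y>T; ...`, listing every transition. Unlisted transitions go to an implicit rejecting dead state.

start=q0; accept=q0,q1; q0-a>q0; q0-b>q0; q0-c>q1; q1-a>q0; q1-b>q2; q1-c>q1; q2-a>q2; q2-b>q2; q2-c>q2

Track partial matches of the forbidden pattern `cb`. State q2 is a dead state reached once `cb` has occurred; every other state accepts. q0 means no part of `cb` is currently matched.
3 states suffice.
        a   b   c  
>* q0   q0  q0  q1 
 * q1   q0  q2  q1 
   q2   q2  q2  q2 
(> = start, * = accepting)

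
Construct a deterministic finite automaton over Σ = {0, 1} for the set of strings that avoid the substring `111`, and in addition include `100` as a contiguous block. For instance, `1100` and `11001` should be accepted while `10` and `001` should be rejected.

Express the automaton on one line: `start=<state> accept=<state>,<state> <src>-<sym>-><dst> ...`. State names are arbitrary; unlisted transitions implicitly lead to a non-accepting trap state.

Run two small machines in parallel and take their product. The first has 4 states tracking partial matches of the forbidden pattern `111`; the second has 4 states tracking whether and how much of `100` has been seen. A product state is a pair (one from each), accepting exactly when both do. After merging equivalent states the machine shrinks.
An 8-state machine:
        0   1  
>  s0   s0  s1 
   s1   s2  s3 
   s2   s4  s1 
   s3   s2  s5 
 * s4   s4  s6 
   s5   s5  s5 
 * s6   s4  s7 
 * s7   s4  s5 
(> = start, * = accepting)

start=s0 accept=s4,s6,s7 s0-0->s0 s0-1->s1 s1-0->s2 s1-1->s3 s2-0->s4 s2-1->s1 s3-0->s2 s3-1->s5 s4-0->s4 s4-1->s6 s5-0->s5 s5-1->s5 s6-0->s4 s6-1->s7 s7-0->s4 s7-1->s5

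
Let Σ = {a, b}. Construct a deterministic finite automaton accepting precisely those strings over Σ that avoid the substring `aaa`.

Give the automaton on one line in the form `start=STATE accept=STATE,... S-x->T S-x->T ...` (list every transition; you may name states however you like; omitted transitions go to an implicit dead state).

start=q0 accept=q0,q1,q2 q0-a->q1 q0-b->q0 q1-a->q2 q1-b->q0 q2-a->q3 q2-b->q0 q3-a->q3 q3-b->q3

Track partial matches of the forbidden pattern `aaa`. State q3 is a dead state reached once `aaa` has occurred; every other state accepts. q0 means no part of `aaa` is currently matched.
4 states suffice.
        a   b  
>* q0   q1  q0 
 * q1   q2  q0 
 * q2   q3  q0 
   q3   q3  q3 
(> = start, * = accepting)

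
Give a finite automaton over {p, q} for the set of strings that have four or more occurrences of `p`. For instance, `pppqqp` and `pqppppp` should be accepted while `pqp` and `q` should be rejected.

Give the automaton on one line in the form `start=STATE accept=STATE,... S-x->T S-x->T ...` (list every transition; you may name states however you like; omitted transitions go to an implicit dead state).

Count `p`s, saturating at 5: states S0 through S4 mean 0 through 4 `p`s seen; S5 means more than 4. Each `p` increments (capped at S5); other symbols loop. Accept from {S4, S5}.
        p   q  
>  S0   S1  S0 
   S1   S2  S1 
   S2   S3  S2 
   S3   S4  S3 
 * S4   S5  S4 
 * S5   S5  S5 
(> = start, * = accepting)

start=S0 accept=S4,S5 S0-p->S1 S0-q->S0 S1-p->S2 S1-q->S1 S2-p->S3 S2-q->S2 S3-p->S4 S3-q->S3 S4-p->S5 S4-q->S4 S5-p->S5 S5-q->S5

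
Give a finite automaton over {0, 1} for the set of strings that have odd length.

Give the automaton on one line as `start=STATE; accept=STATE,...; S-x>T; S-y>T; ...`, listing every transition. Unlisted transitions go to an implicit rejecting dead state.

Count input length modulo 2: every symbol advances one step around the cycle s0 → s1 → s0. Accept at s1.
With 2 states:
        0   1  
>  s0   s1  s1 
 * s1   s0  s0 
(> = start, * = accepting)

start=s0; accept=s1; s0-0>s1; s0-1>s1; s1-0>s0; s1-1>s0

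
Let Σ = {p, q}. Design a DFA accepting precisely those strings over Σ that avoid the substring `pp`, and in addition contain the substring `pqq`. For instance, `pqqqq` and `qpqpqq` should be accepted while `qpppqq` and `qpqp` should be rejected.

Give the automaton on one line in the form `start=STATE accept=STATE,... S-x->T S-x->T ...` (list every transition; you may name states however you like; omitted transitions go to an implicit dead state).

Handle the two conditions separately and then intersect. One (3 states) tracks partial matches of the forbidden pattern `pp`; the other (4 states) tracks whether and how much of `pqq` has been seen. Each combined state is a pair, one component from each; accept when both components accept. Minimizing collapses redundant product states.
       p  q 
>  A   B  A 
   B   C  D 
   C   C  C 
   D   B  E 
 * E   F  E 
 * F   C  E 
(> = start, * = accepting)

start=A accept=E,F A-p->B A-q->A B-p->C B-q->D C-p->C C-q->C D-p->B D-q->E E-p->F E-q->E F-p->C F-q->E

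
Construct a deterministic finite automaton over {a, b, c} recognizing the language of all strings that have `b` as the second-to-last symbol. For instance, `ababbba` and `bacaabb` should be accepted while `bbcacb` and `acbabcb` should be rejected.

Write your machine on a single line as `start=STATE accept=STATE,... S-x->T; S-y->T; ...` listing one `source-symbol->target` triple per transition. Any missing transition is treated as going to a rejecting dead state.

A DFA must remember the last 2 symbols (since which symbol is second-to-last isn't known until the input ends). Use one state per possible window of the last ≤2 symbols; accept from those whose window starts with `b`.
          a    b    c  
>  q0     q1   q2   q3 
   q1     q4   q5   q6 
   q2     q7   q8   q9 
   q3    q10  q11  q12 
   q4     q4   q5   q6 
   q5     q7   q8   q9 
   q6    q10  q11  q12 
 * q7     q4   q5   q6 
 * q8     q7   q8   q9 
 * q9    q10  q11  q12 
   q10    q4   q5   q6 
   q11    q7   q8   q9 
   q12   q10  q11  q12 
(> = start, * = accepting)

start=q0; accept=q7,q8,q9; q0-a->q1; q0-b->q2; q0-c->q3; q1-a->q4; q1-b->q5; q1-c->q6; q2-a->q7; q2-b->q8; q2-c->q9; q3-a->q10; q3-b->q11; q3-c->q12; q4-a->q4; q4-b->q5; q4-c->q6; q5-a->q7; q5-b->q8; q5-c->q9; q6-a->q10; q6-b->q11; q6-c->q12; q7-a->q4; q7-b->q5; q7-c->q6; q8-a->q7; q8-b->q8; q8-c->q9; q9-a->q10; q9-b->q11; q9-c->q12; q10-a->q4; q10-b->q5; q10-c->q6; q11-a->q7; q11-b->q8; q11-c->q9; q12-a->q10; q12-b->q11; q12-c->q12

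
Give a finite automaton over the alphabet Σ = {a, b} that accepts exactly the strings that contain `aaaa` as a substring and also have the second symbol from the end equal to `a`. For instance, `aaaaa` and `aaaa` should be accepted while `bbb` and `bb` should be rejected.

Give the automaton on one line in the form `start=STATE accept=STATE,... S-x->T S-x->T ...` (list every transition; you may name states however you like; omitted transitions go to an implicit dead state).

Run two small machines in parallel and take their product. The first has 5 states tracking whether and how much of `aaaa` has been seen; the second has 7 states tracking the last 2 symbols read. A product state is a pair (one from each), accepting exactly when both do. After merging equivalent states the machine shrinks.
With 8 states:
        a   b  
>  S0   S1  S0 
   S1   S2  S0 
   S2   S3  S0 
   S3   S4  S0 
 * S4   S4  S5 
 * S5   S6  S7 
   S6   S4  S5 
   S7   S6  S7 
(> = start, * = accepting)

start=S0 accept=S4,S5 S0-a->S1 S0-b->S0 S1-a->S2 S1-b->S0 S2-a->S3 S2-b->S0 S3-a->S4 S3-b->S0 S4-a->S4 S4-b->S5 S5-a->S6 S5-b->S7 S6-a->S4 S6-b->S5 S7-a->S6 S7-b->S7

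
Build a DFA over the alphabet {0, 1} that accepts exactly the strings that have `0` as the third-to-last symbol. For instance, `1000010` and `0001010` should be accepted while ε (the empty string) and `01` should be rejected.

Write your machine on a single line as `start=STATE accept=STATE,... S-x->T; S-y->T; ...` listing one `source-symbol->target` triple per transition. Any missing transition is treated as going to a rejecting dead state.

start=q0; accept=q7,q8,q9,q10; q0-0->q1; q0-1->q2; q1-0->q3; q1-1->q4; q2-0->q5; q2-1->q6; q3-0->q7; q3-1->q8; q4-0->q9; q4-1->q10; q5-0->q11; q5-1->q12; q6-0->q13; q6-1->q14; q7-0->q7; q7-1->q8; q8-0->q9; q8-1->q10; q9-0->q11; q9-1->q12; q10-0->q13; q10-1->q14; q11-0->q7; q11-1->q8; q12-0->q9; q12-1->q10; q13-0->q11; q13-1->q12; q14-0->q13; q14-1->q14

Because acceptance depends on a position counted from the end, the machine has to buffer the most recent 3 symbols. Make each state the string of the last up-to-3 symbols read; on input `x` shift the window left and append `x`. Accept when the buffered window has length 3 and begins with `0`.
With 15 states:
          0    1  
>  q0     q1   q2 
   q1     q3   q4 
   q2     q5   q6 
   q3     q7   q8 
   q4     q9  q10 
   q5    q11  q12 
   q6    q13  q14 
 * q7     q7   q8 
 * q8     q9  q10 
 * q9    q11  q12 
 * q10   q13  q14 
   q11    q7   q8 
   q12    q9  q10 
   q13   q11  q12 
   q14   q13  q14 
(> = start, * = accepting)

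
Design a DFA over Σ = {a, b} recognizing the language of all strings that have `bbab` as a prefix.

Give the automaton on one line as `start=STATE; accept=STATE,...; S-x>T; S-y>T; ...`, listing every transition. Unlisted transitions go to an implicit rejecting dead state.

start=s0; accept=s4; s0-a>s5; s0-b>s1; s1-a>s5; s1-b>s2; s2-a>s3; s2-b>s5; s3-a>s5; s3-b>s4; s4-a>s4; s4-b>s4; s5-a>s5; s5-b>s5

Check the first 4 symbols one by one: s0 through s3 record how many have matched `bbab` so far; any wrong symbol goes to the dead state s5. After all 4 match we enter the accepting sink s4.
6 states suffice.
        a   b  
>  s0   s5  s1 
   s1   s5  s2 
   s2   s3  s5 
   s3   s5  s4 
 * s4   s4  s4 
   s5   s5  s5 
(> = start, * = accepting)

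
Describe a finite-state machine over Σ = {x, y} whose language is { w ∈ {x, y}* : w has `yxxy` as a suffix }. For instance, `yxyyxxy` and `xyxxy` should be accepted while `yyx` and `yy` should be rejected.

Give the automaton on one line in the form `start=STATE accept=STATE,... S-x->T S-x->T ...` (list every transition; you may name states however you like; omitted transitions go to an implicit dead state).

start=s0 accept=s4 s0-x->s0 s0-y->s1 s1-x->s2 s1-y->s1 s2-x->s3 s2-y->s1 s3-x->s0 s3-y->s4 s4-x->s2 s4-y->s1

Remember how much of `yxxy` the current input suffix matches. State s0 means no match yet; s1 means the last symbol is `y`; s2 means the last 2 symbols are `yx`; s3 means the last 3 symbols are `yxx`; s4 means the last 4 symbols are `yxxy`. Only s4 accepts. On a mismatch, fall back to the longest proper suffix that is still a prefix of `yxxy`.
With 5 states:
        x   y  
>  s0   s0  s1 
   s1   s2  s1 
   s2   s3  s1 
   s3   s0  s4 
 * s4   s2  s1 
(> = start, * = accepting)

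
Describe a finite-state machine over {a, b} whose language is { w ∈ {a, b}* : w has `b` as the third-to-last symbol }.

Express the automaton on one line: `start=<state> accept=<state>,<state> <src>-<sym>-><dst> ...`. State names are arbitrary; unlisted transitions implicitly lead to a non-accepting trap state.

start=q0 accept=q11,q12,q13,q14 q0-a->q1 q0-b->q2 q1-a->q3 q1-b->q4 q2-a->q5 q2-b->q6 q3-a->q7 q3-b->q8 q4-a->q9 q4-b->q10 q5-a->q11 q5-b->q12 q6-a->q13 q6-b->q14 q7-a->q7 q7-b->q8 q8-a->q9 q8-b->q10 q9-a->q11 q9-b->q12 q10-a->q13 q10-b->q14 q11-a->q7 q11-b->q8 q12-a->q9 q12-b->q10 q13-a->q11 q13-b->q12 q14-a->q13 q14-b->q14

Because acceptance depends on a position counted from the end, the machine has to buffer the most recent 3 symbols. Make each state the string of the last up-to-3 symbols read; on input `x` shift the window left and append `x`. Accept when the buffered window has length 3 and begins with `b`.
          a    b  
>  q0     q1   q2 
   q1     q3   q4 
   q2     q5   q6 
   q3     q7   q8 
   q4     q9  q10 
   q5    q11  q12 
   q6    q13  q14 
   q7     q7   q8 
   q8     q9  q10 
   q9    q11  q12 
   q10   q13  q14 
 * q11    q7   q8 
 * q12    q9  q10 
 * q13   q11  q12 
 * q14   q13  q14 
(> = start, * = accepting)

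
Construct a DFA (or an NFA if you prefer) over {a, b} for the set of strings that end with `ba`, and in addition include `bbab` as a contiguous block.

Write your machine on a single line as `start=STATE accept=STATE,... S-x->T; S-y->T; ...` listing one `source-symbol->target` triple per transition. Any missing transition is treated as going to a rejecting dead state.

Build one automaton per condition and run them in lockstep. The first has 3 states tracking how much of the suffix `ba` has currently been matched; the second has 5 states tracking whether and how much of `bbab` has been seen. A product state is a pair (one from each), accepting exactly when both do.
        a   b  
>  S0   S0  S1 
   S1   S2  S3 
   S2   S0  S1 
   S3   S4  S3 
   S4   S0  S5 
   S5   S6  S5 
 * S6   S7  S5 
   S7   S7  S5 
(> = start, * = accepting)

start=S0; accept=S6; S0-a->S0; S0-b->S1; S1-a->S2; S1-b->S3; S2-a->S0; S2-b->S1; S3-a->S4; S3-b->S3; S4-a->S0; S4-b->S5; S5-a->S6; S5-b->S5; S6-a->S7; S6-b->S5; S7-a->S7; S7-b->S5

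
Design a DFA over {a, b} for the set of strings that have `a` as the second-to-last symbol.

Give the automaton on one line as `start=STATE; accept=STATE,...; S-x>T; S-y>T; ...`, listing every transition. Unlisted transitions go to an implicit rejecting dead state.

A DFA must remember the last 2 symbols (since which symbol is second-to-last isn't known until the input ends). Use one state per possible window of the last ≤2 symbols; accept from those whose window starts with `a`.
A 7-state machine:
        a   b  
>  q0   q1  q2 
   q1   q3  q4 
   q2   q5  q6 
 * q3   q3  q4 
 * q4   q5  q6 
   q5   q3  q4 
   q6   q5  q6 
(> = start, * = accepting)

start=q0; accept=q3,q4; q0-a>q1; q0-b>q2; q1-a>q3; q1-b>q4; q2-a>q5; q2-b>q6; q3-a>q3; q3-b>q4; q4-a>q5; q4-b>q6; q5-a>q3; q5-b>q4; q6-a>q5; q6-b>q6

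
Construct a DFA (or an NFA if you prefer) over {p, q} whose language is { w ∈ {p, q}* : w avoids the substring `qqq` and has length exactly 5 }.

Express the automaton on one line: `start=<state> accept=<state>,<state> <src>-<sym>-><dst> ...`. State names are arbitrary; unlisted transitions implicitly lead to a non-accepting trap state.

Build one automaton per condition and run them in lockstep. The first has 4 states tracking partial matches of the forbidden pattern `qqq`; the second has 7 states tracking the input length, saturating at 6. A product state is a pair (one from each), accepting exactly when both do.
22 states suffice.
       p  q 
>  A   B  C 
   B   D  E 
   C   D  F 
   D   G  H 
   E   G  I 
   F   G  J 
   G   K  L 
   H   K  M 
   I   K  N 
   J   N  N 
   K   O  P 
   L   O  Q 
   M   O  R 
   N   R  R 
 * O   S  T 
 * P   S  U 
 * Q   S  V 
   R   V  V 
   S   S  T 
   T   S  U 
   U   S  V 
   V   V  V 
(> = start, * = accepting)

start=A accept=O,P,Q A-p->B A-q->C B-p->D B-q->E C-p->D C-q->F D-p->G D-q->H E-p->G E-q->I F-p->G F-q->J G-p->K G-q->L H-p->K H-q->M I-p->K I-q->N J-p->N J-q->N K-p->O K-q->P L-p->O L-q->Q M-p->O M-q->R N-p->R N-q->R O-p->S O-q->T P-p->S P-q->U Q-p->S Q-q->V R-p->V R-q->V S-p->S S-q->T T-p->S T-q->U U-p->S U-q->V V-p->V V-q->V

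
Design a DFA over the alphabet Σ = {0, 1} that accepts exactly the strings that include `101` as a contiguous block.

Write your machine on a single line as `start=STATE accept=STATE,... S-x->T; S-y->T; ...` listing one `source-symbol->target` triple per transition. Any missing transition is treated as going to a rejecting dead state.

Track how much of `101` has been matched so far: state s0 is no progress, s3 is the absorbing accept state reached once `101` has occurred. Intermediate states record partial matches; on a mismatch, fall back to the longest reusable overlap.
With 4 states:
        0   1  
>  s0   s0  s1 
   s1   s2  s1 
   s2   s0  s3 
 * s3   s3  s3 
(> = start, * = accepting)

start=s0; accept=s3; s0-0->s0; s0-1->s1; s1-0->s2; s1-1->s1; s2-0->s0; s2-1->s3; s3-0->s3; s3-1->s3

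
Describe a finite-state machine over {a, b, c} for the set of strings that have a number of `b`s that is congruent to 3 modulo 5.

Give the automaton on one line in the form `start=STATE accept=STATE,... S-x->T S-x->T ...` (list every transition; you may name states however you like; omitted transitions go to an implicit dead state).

start=S0 accept=S3 S0-a->S0 S0-b->S1 S0-c->S0 S1-a->S1 S1-b->S2 S1-c->S1 S2-a->S2 S2-b->S3 S2-c->S2 S3-a->S3 S3-b->S4 S3-c->S3 S4-a->S4 S4-b->S0 S4-c->S4

Keep the running count of `b`s modulo 5: each `b` advances along the cycle S0 → S1 → S2 → S3 → S4 → S0 while other symbols loop. Accept at S3.
With 5 states:
        a   b   c  
>  S0   S0  S1  S0 
   S1   S1  S2  S1 
   S2   S2  S3  S2 
 * S3   S3  S4  S3 
   S4   S4  S0  S4 
(> = start, * = accepting)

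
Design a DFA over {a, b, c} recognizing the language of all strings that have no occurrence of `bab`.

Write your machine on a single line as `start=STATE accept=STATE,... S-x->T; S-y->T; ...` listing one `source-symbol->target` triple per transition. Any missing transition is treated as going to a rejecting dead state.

Track partial matches of the forbidden pattern `bab`. State q3 is a dead state reached once `bab` has occurred; every other state accepts. q0 means no part of `bab` is currently matched.
A 4-state machine:
        a   b   c  
>* q0   q0  q1  q0 
 * q1   q2  q1  q0 
 * q2   q0  q3  q0 
   q3   q3  q3  q3 
(> = start, * = accepting)

start=q0; accept=q0,q1,q2; q0-a->q0; q0-b->q1; q0-c->q0; q1-a->q2; q1-b->q1; q1-c->q0; q2-a->q0; q2-b->q3; q2-c->q0; q3-a->q3; q3-b->q3; q3-c->q3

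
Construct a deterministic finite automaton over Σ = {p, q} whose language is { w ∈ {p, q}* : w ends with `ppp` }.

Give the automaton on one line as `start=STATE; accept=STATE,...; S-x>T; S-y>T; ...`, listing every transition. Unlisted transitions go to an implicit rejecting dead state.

start=A; accept=D; A-p>B; A-q>A; B-p>C; B-q>A; C-p>D; C-q>A; D-p>D; D-q>A

Remember how much of `ppp` the current input suffix matches. State A means no match yet; B means the last symbol is `p`; C means the last 2 symbols are `pp`; D means the last 3 symbols are `ppp`. Only D accepts. On a mismatch, fall back to the longest proper suffix that is still a prefix of `ppp`.
With 4 states:
       p  q 
>  A   B  A 
   B   C  A 
   C   D  A 
 * D   D  A 
(> = start, * = accepting)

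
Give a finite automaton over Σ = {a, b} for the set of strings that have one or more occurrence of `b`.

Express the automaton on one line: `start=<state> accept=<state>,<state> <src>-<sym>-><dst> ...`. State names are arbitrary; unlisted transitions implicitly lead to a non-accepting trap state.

start=q0 accept=q1,q2 q0-a->q0 q0-b->q1 q1-a->q1 q1-b->q2 q2-a->q2 q2-b->q2

Count `b`s, saturating at 2: state q0 means no `b` yet, q1 means one `b` seen, q2 means more than one. Each `b` increments (capped at q2); other symbols loop. Accept from {q1, q2}.
        a   b  
>  q0   q0  q1 
 * q1   q1  q2 
 * q2   q2  q2 
(> = start, * = accepting)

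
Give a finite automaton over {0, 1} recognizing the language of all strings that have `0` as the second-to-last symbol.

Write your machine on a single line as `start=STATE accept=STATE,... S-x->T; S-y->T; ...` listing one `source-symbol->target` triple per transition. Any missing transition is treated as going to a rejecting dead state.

start=q0; accept=q3,q4; q0-0->q1; q0-1->q2; q1-0->q3; q1-1->q4; q2-0->q5; q2-1->q6; q3-0->q3; q3-1->q4; q4-0->q5; q4-1->q6; q5-0->q3; q5-1->q4; q6-0->q5; q6-1->q6

Because acceptance depends on a position counted from the end, the machine has to buffer the most recent 2 symbols. Make each state the string of the last up-to-2 symbols read; on input `x` shift the window left and append `x`. Accept when the buffered window has length 2 and begins with `0`.
        0   1  
>  q0   q1  q2 
   q1   q3  q4 
   q2   q5  q6 
 * q3   q3  q4 
 * q4   q5  q6 
   q5   q3  q4 
   q6   q5  q6 
(> = start, * = accepting)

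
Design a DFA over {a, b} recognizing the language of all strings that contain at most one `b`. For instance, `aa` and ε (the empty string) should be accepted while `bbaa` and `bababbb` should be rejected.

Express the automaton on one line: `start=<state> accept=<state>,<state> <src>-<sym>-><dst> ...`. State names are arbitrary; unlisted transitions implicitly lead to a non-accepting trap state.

Only the number of `b`s matters, and only up to 2. Make a chain q0 → q1 → q2 advanced by each `b` (with q2 absorbing); every other symbol self-loops. The accepting set is {q0, q1}.
With 3 states:
        a   b  
>* q0   q0  q1 
 * q1   q1  q2 
   q2   q2  q2 
(> = start, * = accepting)

start=q0 accept=q0,q1 q0-a->q0 q0-b->q1 q1-a->q1 q1-b->q2 q2-a->q2 q2-b->q2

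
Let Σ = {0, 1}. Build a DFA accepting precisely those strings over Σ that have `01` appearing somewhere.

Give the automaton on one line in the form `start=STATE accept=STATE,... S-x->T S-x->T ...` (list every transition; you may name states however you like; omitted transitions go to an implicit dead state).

Track how much of `01` has been matched so far: state S0 is no progress, S2 is the absorbing accept state reached once `01` has occurred. Intermediate states record partial matches; on a mismatch, fall back to the longest reusable overlap.
3 states suffice.
        0   1  
>  S0   S1  S0 
   S1   S1  S2 
 * S2   S2  S2 
(> = start, * = accepting)

start=S0 accept=S2 S0-0->S1 S0-1->S0 S1-0->S1 S1-1->S2 S2-0->S2 S2-1->S2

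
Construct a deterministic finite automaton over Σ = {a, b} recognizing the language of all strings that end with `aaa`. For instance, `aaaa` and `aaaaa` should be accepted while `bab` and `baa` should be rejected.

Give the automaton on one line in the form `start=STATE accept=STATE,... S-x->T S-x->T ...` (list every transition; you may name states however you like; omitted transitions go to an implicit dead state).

start=S0 accept=S3 S0-a->S1 S0-b->S0 S1-a->S2 S1-b->S0 S2-a->S3 S2-b->S0 S3-a->S3 S3-b->S0

Let each state record the length of the longest suffix of the input read so far that is also a prefix of `aaa`. S1 means the last symbol is `a`; S2 means the last 2 symbols are `aa`; S3 means the last 3 symbols are `aaa`. Accept only at S3, where the string currently ends in `aaa`.
        a   b  
>  S0   S1  S0 
   S1   S2  S0 
   S2   S3  S0 
 * S3   S3  S0 
(> = start, * = accepting)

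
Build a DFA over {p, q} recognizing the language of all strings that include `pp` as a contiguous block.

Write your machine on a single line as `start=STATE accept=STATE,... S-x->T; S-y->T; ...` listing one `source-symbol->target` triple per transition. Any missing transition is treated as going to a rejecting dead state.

Track how much of `pp` has been matched so far: state S0 is no progress, S2 is the absorbing accept state reached once `pp` has occurred. Intermediate states record partial matches; on a mismatch, fall back to the longest reusable overlap.
A 3-state machine:
        p   q  
>  S0   S1  S0 
   S1   S2  S0 
 * S2   S2  S2 
(> = start, * = accepting)

start=S0; accept=S2; S0-p->S1; S0-q->S0; S1-p->S2; S1-q->S0; S2-p->S2; S2-q->S2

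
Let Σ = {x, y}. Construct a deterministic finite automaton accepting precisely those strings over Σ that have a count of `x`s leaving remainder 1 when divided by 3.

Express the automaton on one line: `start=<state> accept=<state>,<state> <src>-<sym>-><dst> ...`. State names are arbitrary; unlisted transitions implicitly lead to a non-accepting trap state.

The only thing that matters is how many `x`s have appeared, reduced mod 3. Use one state per residue: q0 for 0, …, q2 for 2. Reading `x` moves to the next residue; anything else stays put. q1 is accepting.
With 3 states:
        x   y  
>  q0   q1  q0 
 * q1   q2  q1 
   q2   q0  q2 
(> = start, * = accepting)

start=q0 accept=q1 q0-x->q1 q0-y->q0 q1-x->q2 q1-y->q1 q2-x->q0 q2-y->q2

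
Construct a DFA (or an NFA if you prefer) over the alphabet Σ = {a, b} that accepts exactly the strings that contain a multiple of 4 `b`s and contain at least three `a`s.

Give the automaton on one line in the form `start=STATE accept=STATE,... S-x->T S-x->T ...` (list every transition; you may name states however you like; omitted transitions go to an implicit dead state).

Build one automaton per condition and run them in lockstep. One (4 states) tracks the count of `b`s modulo 4; the other (5 states) tracks the count of `a`s, saturating at 4. Each combined state is a pair, one component from each; accept when both components accept. After merging equivalent states the machine shrinks.
16 states suffice.
          a    b  
>  S0     S1   S2 
   S1     S3   S4 
   S2     S4   S5 
   S3     S6   S7 
   S4     S7   S8 
   S5     S8   S9 
 * S6     S6  S10 
   S7    S10  S11 
   S8    S11  S12 
   S9    S12   S0 
   S10   S10  S13 
   S11   S13  S14 
   S12   S14   S1 
   S13   S13  S15 
   S14   S15   S3 
   S15   S15   S6 
(> = start, * = accepting)

start=S0 accept=S6 S0-a->S1 S0-b->S2 S1-a->S3 S1-b->S4 S2-a->S4 S2-b->S5 S3-a->S6 S3-b->S7 S4-a->S7 S4-b->S8 S5-a->S8 S5-b->S9 S6-a->S6 S6-b->S10 S7-a->S10 S7-b->S11 S8-a->S11 S8-b->S12 S9-a->S12 S9-b->S0 S10-a->S10 S10-b->S13 S11-a->S13 S11-b->S14 S12-a->S14 S12-b->S1 S13-a->S13 S13-b->S15 S14-a->S15 S14-b->S3 S15-a->S15 S15-b->S6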